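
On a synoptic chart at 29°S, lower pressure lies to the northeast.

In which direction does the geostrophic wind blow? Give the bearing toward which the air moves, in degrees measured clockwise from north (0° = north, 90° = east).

315°

The pressure-gradient force points toward the northeast (bearing 045°).
Geostrophic balance: in the Southern Hemisphere the Coriolis force deflects motion to the left, so the geostrophic wind blows 90° to the left of the pressure-gradient force (low pressure on the right).
Rotating 045° by 90° counterclockwise gives 315° — the wind blows toward the northwest.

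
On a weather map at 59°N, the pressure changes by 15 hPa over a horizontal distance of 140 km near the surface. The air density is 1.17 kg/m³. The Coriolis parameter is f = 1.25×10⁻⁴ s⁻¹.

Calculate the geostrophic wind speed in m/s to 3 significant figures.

73.3 m/s

Pressure gradient: |∂P/∂n| = 1500 Pa / 140000 m = 1.07×10⁻² Pa/m
Geostrophic balance (pressure-gradient force = Coriolis force):
V_g = (1/(fρ)) |∂P/∂n| = 1.07×10⁻² / (1.25×10⁻⁴ × 1.17) = 73.3 m/s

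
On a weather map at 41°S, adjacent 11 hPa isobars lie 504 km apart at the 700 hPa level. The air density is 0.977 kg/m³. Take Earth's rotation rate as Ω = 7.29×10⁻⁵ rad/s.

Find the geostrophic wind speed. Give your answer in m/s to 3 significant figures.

23.4 m/s

Coriolis parameter at 41°S:
f = 2Ω sin φ = 2 × 7.29×10⁻⁵ × sin 41° = 9.57×10⁻⁵ s⁻¹
Pressure gradient: |∂P/∂n| = 1100 Pa / 504000 m = 2.18×10⁻³ Pa/m
Geostrophic balance (pressure-gradient force = Coriolis force):
V_g = (1/(fρ)) |∂P/∂n| = 2.18×10⁻³ / (9.57×10⁻⁵ × 0.977) = 23.4 m/s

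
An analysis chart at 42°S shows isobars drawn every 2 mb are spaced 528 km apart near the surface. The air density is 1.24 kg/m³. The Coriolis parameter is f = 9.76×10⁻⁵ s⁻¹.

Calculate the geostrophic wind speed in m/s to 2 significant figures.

3.1 m/s

Pressure gradient: |∂P/∂n| = 200 Pa / 528000 m = 3.79×10⁻⁴ Pa/m
Geostrophic balance (pressure-gradient force = Coriolis force):
V_g = (1/(fρ)) |∂P/∂n| = 3.79×10⁻⁴ / (9.76×10⁻⁵ × 1.24) = 3.13 m/s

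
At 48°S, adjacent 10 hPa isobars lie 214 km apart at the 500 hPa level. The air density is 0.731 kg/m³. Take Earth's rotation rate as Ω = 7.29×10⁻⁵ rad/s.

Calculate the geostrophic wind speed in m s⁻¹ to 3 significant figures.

Coriolis parameter at 48°S:
f = 2Ω sin φ = 2 × 7.29×10⁻⁵ × sin 48° = 1.08×10⁻⁴ s⁻¹
Pressure gradient: |∂P/∂n| = 1000 Pa / 214000 m = 4.67×10⁻³ Pa/m
Geostrophic balance (pressure-gradient force = Coriolis force):
V_g = (1/(fρ)) |∂P/∂n| = 4.67×10⁻³ / (1.08×10⁻⁴ × 0.731) = 59.0 m/s

59.0 m s⁻¹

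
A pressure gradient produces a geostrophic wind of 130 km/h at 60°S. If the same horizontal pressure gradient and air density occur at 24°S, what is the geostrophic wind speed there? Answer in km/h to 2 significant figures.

With the same pressure gradient and density, V_g ∝ 1/f ∝ 1/sin φ.
V₂ = V₁ · sin φ₁ / sin φ₂ = 130 × sin 60° / sin 24°
V₂ = 130 × 0.8660/0.4067 = 280 km/h

280 km/h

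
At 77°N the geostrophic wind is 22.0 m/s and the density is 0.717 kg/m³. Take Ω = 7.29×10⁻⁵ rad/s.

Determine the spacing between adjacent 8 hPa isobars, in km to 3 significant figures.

357 km

Coriolis parameter at 77°N:
f = 2Ω sin φ = 2 × 7.29×10⁻⁵ × sin 77° = 1.42×10⁻⁴ s⁻¹
Geostrophic balance rearranged: |∂P/∂n| = f ρ V_g
|∂P/∂n| = 1.42×10⁻⁴ × 0.717 × 22.0 = 2.24×10⁻³ Pa/m
Isobar spacing: Δn = ΔP/|∂P/∂n| = 800 Pa / 2.24×10⁻³ Pa/m = 356999 m ≈ 357 km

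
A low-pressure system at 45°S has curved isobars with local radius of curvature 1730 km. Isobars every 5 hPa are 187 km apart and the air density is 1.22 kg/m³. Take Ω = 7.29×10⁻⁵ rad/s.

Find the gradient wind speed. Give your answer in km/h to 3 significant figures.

Coriolis parameter at 45°S:
f = 2Ω sin φ = 2 × 7.29×10⁻⁵ × sin 45° = 1.03×10⁻⁴ s⁻¹
Pressure gradient: |∂P/∂n| = 500 Pa / 187000 m = 2.67×10⁻³ Pa/m
Geostrophic speed: V_g = |∂P/∂n|/(fρ) = 2.67×10⁻³/(1.03×10⁻⁴ × 1.22) = 21.3 m/s
Around a low, centrifugal force acts outward with Coriolis, so pressure-gradient force balances both:
(1/ρ)|∂P/∂n| = fV + V²/R  →  V² + fR·V − fR·V_g = 0
With fR = 1.03×10⁻⁴ × 1730×10³ m = 178 m/s:
V = [−fR + √((fR)² + 4 fR V_g)]/2 = [−178 + √(178² + 4×178×21.3)]/2 = 19.2 m/s
Subgeostrophic (V < V_g = 21.3 m/s), as expected around a low.
Converting: 19.2 m/s × 3.6 = 69.1 km/h

69.1 km/h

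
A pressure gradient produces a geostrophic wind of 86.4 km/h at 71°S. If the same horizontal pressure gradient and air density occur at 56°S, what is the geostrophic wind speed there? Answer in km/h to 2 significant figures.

99 km/h

With the same pressure gradient and density, V_g ∝ 1/f ∝ 1/sin φ.
V₂ = V₁ · sin φ₁ / sin φ₂ = 86.4 × sin 71° / sin 56°
V₂ = 86.4 × 0.9455/0.8290 = 99 km/h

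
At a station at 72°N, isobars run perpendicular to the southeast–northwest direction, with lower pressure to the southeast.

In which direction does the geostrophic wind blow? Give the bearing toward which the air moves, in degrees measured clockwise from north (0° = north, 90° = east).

225°

The pressure-gradient force points toward the southeast (bearing 135°).
Geostrophic balance: in the Northern Hemisphere the Coriolis force deflects motion to the right, so the geostrophic wind blows 90° to the right of the pressure-gradient force (low pressure on the left).
Rotating 135° by 90° clockwise gives 225° — the wind blows toward the southwest.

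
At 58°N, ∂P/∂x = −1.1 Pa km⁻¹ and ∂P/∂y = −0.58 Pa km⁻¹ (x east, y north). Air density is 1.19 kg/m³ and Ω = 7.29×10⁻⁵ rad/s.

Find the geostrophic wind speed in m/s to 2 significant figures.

8.5 m/s

Coriolis parameter at 58°N:
f = 2Ω sin φ = 2 × 7.29×10⁻⁵ × sin 58° = 1.24×10⁻⁴ s⁻¹
Component geostrophic relations (x east, y north):
u_g = −(1/(fρ)) ∂P/∂y,  v_g = (1/(fρ)) ∂P/∂x
u_g = −(−0.58×10⁻³)/(1.24×10⁻⁴ × 1.19) = 3.94 m/s;  v_g = (−1.1×10⁻³)/(1.24×10⁻⁴ × 1.19) = −7.48 m/s
|V_g| = √(u_g² + v_g²) = 8.45 m/s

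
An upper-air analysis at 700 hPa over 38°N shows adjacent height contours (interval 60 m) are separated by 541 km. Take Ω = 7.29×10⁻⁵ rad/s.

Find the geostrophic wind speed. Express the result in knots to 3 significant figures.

23.6 knots

Coriolis parameter at 38°N:
f = 2Ω sin φ = 2 × 7.29×10⁻⁵ × sin 38° = 8.98×10⁻⁵ s⁻¹
Height gradient: |∂Z/∂n| = 60 m / 541000 m = 1.11×10⁻⁴
On a pressure surface, geostrophic balance gives V_g = (g/f)|∂Z/∂n|:
V_g = 9.81 × 1.11×10⁻⁴ / 8.98×10⁻⁵ = 12.1 m/s
Converting: 12.1 m/s × 1.944 = 23.6 knots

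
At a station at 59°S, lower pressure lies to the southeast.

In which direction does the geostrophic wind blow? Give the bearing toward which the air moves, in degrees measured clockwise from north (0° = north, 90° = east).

045°

The pressure-gradient force points toward the southeast (bearing 135°).
Geostrophic balance: in the Southern Hemisphere the Coriolis force deflects motion to the left, so the geostrophic wind blows 90° to the left of the pressure-gradient force (low pressure on the right).
Rotating 135° by 90° counterclockwise gives 045° — the wind blows toward the northeast.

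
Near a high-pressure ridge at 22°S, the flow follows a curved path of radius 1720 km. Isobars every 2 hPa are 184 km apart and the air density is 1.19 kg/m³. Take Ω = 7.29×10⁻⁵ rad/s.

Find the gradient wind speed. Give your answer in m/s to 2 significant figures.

Coriolis parameter at 22°S:
f = 2Ω sin φ = 2 × 7.29×10⁻⁵ × sin 22° = 5.46×10⁻⁵ s⁻¹
Pressure gradient: |∂P/∂n| = 200 Pa / 184000 m = 1.09×10⁻³ Pa/m
Geostrophic speed: V_g = |∂P/∂n|/(fρ) = 1.09×10⁻³/(5.46×10⁻⁵ × 1.19) = 16.7 m/s
Around a high, pressure-gradient force acts outward with centrifugal, so Coriolis balances both:
fV = (1/ρ)|∂P/∂n| + V²/R  →  V² − fR·V + fR·V_g = 0
With fR = 5.46×10⁻⁵ × 1720×10³ m = 93.9 m/s:
V = [fR − √((fR)² − 4 fR V_g)]/2 = [93.9 − √(93.9² − 4×93.9×16.7)]/2 = 21.8 m/s
Supergeostrophic (V > V_g = 16.7 m/s), as expected around a high.

22 m/s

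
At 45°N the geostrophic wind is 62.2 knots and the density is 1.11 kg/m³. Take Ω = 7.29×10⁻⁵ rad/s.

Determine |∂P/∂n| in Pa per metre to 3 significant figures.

Coriolis parameter at 45°N:
f = 2Ω sin φ = 2 × 7.29×10⁻⁵ × sin 45° = 1.03×10⁻⁴ s⁻¹
Wind speed in SI: 62.2 knots = 32.0 m/s
Geostrophic balance rearranged: |∂P/∂n| = f ρ V_g
|∂P/∂n| = 1.03×10⁻⁴ × 1.11 × 32.0 = 3.66×10⁻³ Pa/m

3.66×10⁻³ Pa/m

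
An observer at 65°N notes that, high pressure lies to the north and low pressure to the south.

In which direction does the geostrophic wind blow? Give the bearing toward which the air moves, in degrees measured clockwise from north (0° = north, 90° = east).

The pressure-gradient force points toward the south (bearing 180°).
Geostrophic balance: in the Northern Hemisphere the Coriolis force deflects motion to the right, so the geostrophic wind blows 90° to the right of the pressure-gradient force (low pressure on the left).
Rotating 180° by 90° clockwise gives 270° — the wind blows toward the west.

270°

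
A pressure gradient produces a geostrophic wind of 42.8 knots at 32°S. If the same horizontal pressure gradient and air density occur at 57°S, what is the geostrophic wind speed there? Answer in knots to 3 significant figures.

27.0 knots

With the same pressure gradient and density, V_g ∝ 1/f ∝ 1/sin φ.
V₂ = V₁ · sin φ₁ / sin φ₂ = 42.8 × sin 32° / sin 57°
V₂ = 42.8 × 0.5299/0.8387 = 27.0 knots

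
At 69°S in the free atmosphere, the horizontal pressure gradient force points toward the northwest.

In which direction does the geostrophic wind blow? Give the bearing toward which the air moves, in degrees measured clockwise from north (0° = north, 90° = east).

225°

The pressure-gradient force points toward the northwest (bearing 315°).
Geostrophic balance: in the Southern Hemisphere the Coriolis force deflects motion to the left, so the geostrophic wind blows 90° to the left of the pressure-gradient force (low pressure on the right).
Rotating 315° by 90° counterclockwise gives 225° — the wind blows toward the southwest.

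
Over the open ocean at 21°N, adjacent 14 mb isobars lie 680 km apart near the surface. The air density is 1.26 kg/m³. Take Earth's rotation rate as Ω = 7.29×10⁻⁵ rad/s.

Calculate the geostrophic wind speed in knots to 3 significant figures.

60.8 knots

Coriolis parameter at 21°N:
f = 2Ω sin φ = 2 × 7.29×10⁻⁵ × sin 21° = 5.23×10⁻⁵ s⁻¹
Pressure gradient: |∂P/∂n| = 1400 Pa / 680000 m = 2.06×10⁻³ Pa/m
Geostrophic balance (pressure-gradient force = Coriolis force):
V_g = (1/(fρ)) |∂P/∂n| = 2.06×10⁻³ / (5.23×10⁻⁵ × 1.26) = 31.3 m/s
Converting: 31.3 m/s × 1.944 = 60.8 knots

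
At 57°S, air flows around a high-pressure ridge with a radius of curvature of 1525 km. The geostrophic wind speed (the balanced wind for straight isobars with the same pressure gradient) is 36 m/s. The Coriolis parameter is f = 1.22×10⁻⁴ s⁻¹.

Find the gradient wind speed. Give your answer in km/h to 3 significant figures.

176 km/h

Around a high, pressure-gradient force acts outward with centrifugal, so Coriolis balances both:
fV = (1/ρ)|∂P/∂n| + V²/R  →  V² − fR·V + fR·V_g = 0
With fR = 1.22×10⁻⁴ × 1525×10³ m = 186 m/s:
V = [fR − √((fR)² − 4 fR V_g)]/2 = [186 − √(186² − 4×186×36)]/2 = 48.8 m/s
Supergeostrophic (V > V_g = 36 m/s), as expected around a high.
Converting: 48.8 m/s × 3.6 = 176 km/h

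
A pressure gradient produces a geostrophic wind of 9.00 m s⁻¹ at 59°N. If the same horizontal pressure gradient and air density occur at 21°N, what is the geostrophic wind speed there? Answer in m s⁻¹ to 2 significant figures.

With the same pressure gradient and density, V_g ∝ 1/f ∝ 1/sin φ.
V₂ = V₁ · sin φ₁ / sin φ₂ = 9.00 × sin 59° / sin 21°
V₂ = 9.00 × 0.8572/0.3584 = 22 m s⁻¹

22 m s⁻¹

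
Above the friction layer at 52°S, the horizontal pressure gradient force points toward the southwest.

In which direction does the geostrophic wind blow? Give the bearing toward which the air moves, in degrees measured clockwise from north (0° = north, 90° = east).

135°

The pressure-gradient force points toward the southwest (bearing 225°).
Geostrophic balance: in the Southern Hemisphere the Coriolis force deflects motion to the left, so the geostrophic wind blows 90° to the left of the pressure-gradient force (low pressure on the right).
Rotating 225° by 90° counterclockwise gives 135° — the wind blows toward the southeast.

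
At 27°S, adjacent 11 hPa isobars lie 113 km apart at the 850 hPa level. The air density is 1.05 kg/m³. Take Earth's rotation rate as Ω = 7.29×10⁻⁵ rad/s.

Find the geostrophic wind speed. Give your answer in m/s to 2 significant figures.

Coriolis parameter at 27°S:
f = 2Ω sin φ = 2 × 7.29×10⁻⁵ × sin 27° = 6.62×10⁻⁵ s⁻¹
Pressure gradient: |∂P/∂n| = 1100 Pa / 113000 m = 9.73×10⁻³ Pa/m
Geostrophic balance (pressure-gradient force = Coriolis force):
V_g = (1/(fρ)) |∂P/∂n| = 9.73×10⁻³ / (6.62×10⁻⁵ × 1.05) = 140 m/s

140 m/s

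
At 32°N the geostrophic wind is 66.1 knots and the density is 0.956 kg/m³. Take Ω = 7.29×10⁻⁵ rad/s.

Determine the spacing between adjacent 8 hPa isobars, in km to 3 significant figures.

Coriolis parameter at 32°N:
f = 2Ω sin φ = 2 × 7.29×10⁻⁵ × sin 32° = 7.73×10⁻⁵ s⁻¹
Wind speed in SI: 66.1 knots = 34.0 m/s
Geostrophic balance rearranged: |∂P/∂n| = f ρ V_g
|∂P/∂n| = 7.73×10⁻⁵ × 0.956 × 34.0 = 2.51×10⁻³ Pa/m
Isobar spacing: Δn = ΔP/|∂P/∂n| = 800 Pa / 2.51×10⁻³ Pa/m = 318512 m ≈ 319 km

319 km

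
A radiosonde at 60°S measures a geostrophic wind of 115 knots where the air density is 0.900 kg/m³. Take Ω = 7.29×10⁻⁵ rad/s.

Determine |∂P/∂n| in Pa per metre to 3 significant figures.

Coriolis parameter at 60°S:
f = 2Ω sin φ = 2 × 7.29×10⁻⁵ × sin 60° = 1.26×10⁻⁴ s⁻¹
Wind speed in SI: 115 knots = 59.2 m/s
Geostrophic balance rearranged: |∂P/∂n| = f ρ V_g
|∂P/∂n| = 1.26×10⁻⁴ × 0.900 × 59.2 = 6.72×10⁻³ Pa/m

6.72×10⁻³ Pa/m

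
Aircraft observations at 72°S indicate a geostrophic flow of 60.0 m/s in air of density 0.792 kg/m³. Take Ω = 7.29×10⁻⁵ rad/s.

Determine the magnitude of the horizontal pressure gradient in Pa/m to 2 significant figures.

6.6×10⁻³ Pa/m

Coriolis parameter at 72°S:
f = 2Ω sin φ = 2 × 7.29×10⁻⁵ × sin 72° = 1.39×10⁻⁴ s⁻¹
Geostrophic balance rearranged: |∂P/∂n| = f ρ V_g
|∂P/∂n| = 1.39×10⁻⁴ × 0.792 × 60.0 = 6.59×10⁻³ Pa/m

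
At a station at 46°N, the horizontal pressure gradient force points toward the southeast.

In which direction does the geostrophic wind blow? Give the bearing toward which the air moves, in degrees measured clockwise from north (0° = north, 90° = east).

225°

The pressure-gradient force points toward the southeast (bearing 135°).
Geostrophic balance: in the Northern Hemisphere the Coriolis force deflects motion to the right, so the geostrophic wind blows 90° to the right of the pressure-gradient force (low pressure on the left).
Rotating 135° by 90° clockwise gives 225° — the wind blows toward the southwest.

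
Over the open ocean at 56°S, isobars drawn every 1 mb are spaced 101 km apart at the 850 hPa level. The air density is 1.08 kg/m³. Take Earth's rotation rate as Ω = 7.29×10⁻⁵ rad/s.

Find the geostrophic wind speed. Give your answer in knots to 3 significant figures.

Coriolis parameter at 56°S:
f = 2Ω sin φ = 2 × 7.29×10⁻⁵ × sin 56° = 1.21×10⁻⁴ s⁻¹
Pressure gradient: |∂P/∂n| = 100 Pa / 101000 m = 9.90×10⁻⁴ Pa/m
Geostrophic balance (pressure-gradient force = Coriolis force):
V_g = (1/(fρ)) |∂P/∂n| = 9.90×10⁻⁴ / (1.21×10⁻⁴ × 1.08) = 7.58 m/s
Converting: 7.58 m/s × 1.944 = 14.7 knots

14.7 knots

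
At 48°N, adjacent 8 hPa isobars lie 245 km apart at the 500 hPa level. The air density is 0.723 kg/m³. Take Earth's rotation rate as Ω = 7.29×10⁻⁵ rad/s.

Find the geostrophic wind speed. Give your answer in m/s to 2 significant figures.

42 m/s

Coriolis parameter at 48°N:
f = 2Ω sin φ = 2 × 7.29×10⁻⁵ × sin 48° = 1.08×10⁻⁴ s⁻¹
Pressure gradient: |∂P/∂n| = 800 Pa / 245000 m = 3.27×10⁻³ Pa/m
Geostrophic balance (pressure-gradient force = Coriolis force):
V_g = (1/(fρ)) |∂P/∂n| = 3.27×10⁻³ / (1.08×10⁻⁴ × 0.723) = 41.7 m/s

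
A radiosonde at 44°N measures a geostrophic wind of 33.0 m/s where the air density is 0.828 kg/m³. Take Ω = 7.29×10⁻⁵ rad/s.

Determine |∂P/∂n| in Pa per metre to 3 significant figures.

Coriolis parameter at 44°N:
f = 2Ω sin φ = 2 × 7.29×10⁻⁵ × sin 44° = 1.01×10⁻⁴ s⁻¹
Geostrophic balance rearranged: |∂P/∂n| = f ρ V_g
|∂P/∂n| = 1.01×10⁻⁴ × 0.828 × 33.0 = 2.77×10⁻³ Pa/m

2.77×10⁻³ Pa/m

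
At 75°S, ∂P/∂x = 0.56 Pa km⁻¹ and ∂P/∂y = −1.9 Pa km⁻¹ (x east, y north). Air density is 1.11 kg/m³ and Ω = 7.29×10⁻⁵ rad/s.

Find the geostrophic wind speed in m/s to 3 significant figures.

Coriolis parameter at 75°S:
f = 2Ω sin φ = 2 × 7.29×10⁻⁵ × sin 75° = 1.41×10⁻⁴ s⁻¹
In the Southern Hemisphere f is negative: f = −1.41×10⁻⁴ s⁻¹.
Component geostrophic relations (x east, y north):
u_g = −(1/(fρ)) ∂P/∂y,  v_g = (1/(fρ)) ∂P/∂x
u_g = −(−1.9×10⁻³)/(−1.41×10⁻⁴ × 1.11) = −12.2 m/s;  v_g = (0.56×10⁻³)/(−1.41×10⁻⁴ × 1.11) = −3.58 m/s
|V_g| = √(u_g² + v_g²) = 12.7 m/s

12.7 m/s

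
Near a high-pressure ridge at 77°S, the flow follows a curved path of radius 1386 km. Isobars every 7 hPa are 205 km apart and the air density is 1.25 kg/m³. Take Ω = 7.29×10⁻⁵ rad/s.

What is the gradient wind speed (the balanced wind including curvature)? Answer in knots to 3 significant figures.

42.0 knots

Coriolis parameter at 77°S:
f = 2Ω sin φ = 2 × 7.29×10⁻⁵ × sin 77° = 1.42×10⁻⁴ s⁻¹
Pressure gradient: |∂P/∂n| = 700 Pa / 205000 m = 3.41×10⁻³ Pa/m
Geostrophic speed: V_g = |∂P/∂n|/(fρ) = 3.41×10⁻³/(1.42×10⁻⁴ × 1.25) = 19.2 m/s
Around a high, pressure-gradient force acts outward with centrifugal, so Coriolis balances both:
fV = (1/ρ)|∂P/∂n| + V²/R  →  V² − fR·V + fR·V_g = 0
With fR = 1.42×10⁻⁴ × 1386×10³ m = 197 m/s:
V = [fR − √((fR)² − 4 fR V_g)]/2 = [197 − √(197² − 4×197×19.2)]/2 = 21.6 m/s
Supergeostrophic (V > V_g = 19.2 m/s), as expected around a high.
Converting: 21.6 m/s × 1.944 = 42.0 knots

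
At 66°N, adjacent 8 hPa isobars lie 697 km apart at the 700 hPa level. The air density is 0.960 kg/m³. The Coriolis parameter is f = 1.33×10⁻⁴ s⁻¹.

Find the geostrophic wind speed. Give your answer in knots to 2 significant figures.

17 knots

Pressure gradient: |∂P/∂n| = 800 Pa / 697000 m = 1.15×10⁻³ Pa/m
Geostrophic balance (pressure-gradient force = Coriolis force):
V_g = (1/(fρ)) |∂P/∂n| = 1.15×10⁻³ / (1.33×10⁻⁴ × 0.960) = 8.99 m/s
Converting: 8.99 m/s × 1.944 = 17 knots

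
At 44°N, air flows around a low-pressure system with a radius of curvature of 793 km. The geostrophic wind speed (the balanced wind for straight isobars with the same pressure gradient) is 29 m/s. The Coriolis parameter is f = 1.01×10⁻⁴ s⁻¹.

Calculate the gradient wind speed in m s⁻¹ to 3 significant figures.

22.6 m s⁻¹

Around a low, centrifugal force acts outward with Coriolis, so pressure-gradient force balances both:
(1/ρ)|∂P/∂n| = fV + V²/R  →  V² + fR·V − fR·V_g = 0
With fR = 1.01×10⁻⁴ × 793×10³ m = 80.1 m/s:
V = [−fR + √((fR)² + 4 fR V_g)]/2 = [−80.1 + √(80.1² + 4×80.1×29)]/2 = 22.6 m/s
Subgeostrophic (V < V_g = 29 m/s), as expected around a low.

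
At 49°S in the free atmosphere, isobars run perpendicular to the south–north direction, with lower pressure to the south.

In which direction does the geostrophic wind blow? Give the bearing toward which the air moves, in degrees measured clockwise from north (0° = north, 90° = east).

090°

The pressure-gradient force points toward the south (bearing 180°).
Geostrophic balance: in the Southern Hemisphere the Coriolis force deflects motion to the left, so the geostrophic wind blows 90° to the left of the pressure-gradient force (low pressure on the right).
Rotating 180° by 90° counterclockwise gives 090° — the wind blows toward the east.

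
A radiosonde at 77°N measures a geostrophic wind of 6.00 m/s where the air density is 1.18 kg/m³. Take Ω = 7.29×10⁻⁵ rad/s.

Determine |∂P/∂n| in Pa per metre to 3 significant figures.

1.01×10⁻³ Pa/m

Coriolis parameter at 77°N:
f = 2Ω sin φ = 2 × 7.29×10⁻⁵ × sin 77° = 1.42×10⁻⁴ s⁻¹
Geostrophic balance rearranged: |∂P/∂n| = f ρ V_g
|∂P/∂n| = 1.42×10⁻⁴ × 1.18 × 6.00 = 1.01×10⁻³ Pa/m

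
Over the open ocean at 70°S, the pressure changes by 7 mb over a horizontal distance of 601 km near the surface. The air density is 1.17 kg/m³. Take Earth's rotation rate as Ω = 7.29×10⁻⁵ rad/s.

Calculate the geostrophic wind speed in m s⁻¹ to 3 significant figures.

Coriolis parameter at 70°S:
f = 2Ω sin φ = 2 × 7.29×10⁻⁵ × sin 70° = 1.37×10⁻⁴ s⁻¹
Pressure gradient: |∂P/∂n| = 700 Pa / 601000 m = 1.16×10⁻³ Pa/m
Geostrophic balance (pressure-gradient force = Coriolis force):
V_g = (1/(fρ)) |∂P/∂n| = 1.16×10⁻³ / (1.37×10⁻⁴ × 1.17) = 7.27 m/s

7.27 m s⁻¹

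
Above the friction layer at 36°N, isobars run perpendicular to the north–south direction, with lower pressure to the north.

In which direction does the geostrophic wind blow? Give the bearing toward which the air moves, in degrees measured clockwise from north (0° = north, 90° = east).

The pressure-gradient force points toward the north (bearing 000°).
Geostrophic balance: in the Northern Hemisphere the Coriolis force deflects motion to the right, so the geostrophic wind blows 90° to the right of the pressure-gradient force (low pressure on the left).
Rotating 000° by 90° clockwise gives 090° — the wind blows toward the east.

090°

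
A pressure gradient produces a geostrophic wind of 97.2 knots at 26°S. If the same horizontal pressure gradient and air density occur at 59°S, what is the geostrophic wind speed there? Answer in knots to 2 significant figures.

With the same pressure gradient and density, V_g ∝ 1/f ∝ 1/sin φ.
V₂ = V₁ · sin φ₁ / sin φ₂ = 97.2 × sin 26° / sin 59°
V₂ = 97.2 × 0.4384/0.8572 = 50 knots

50 knots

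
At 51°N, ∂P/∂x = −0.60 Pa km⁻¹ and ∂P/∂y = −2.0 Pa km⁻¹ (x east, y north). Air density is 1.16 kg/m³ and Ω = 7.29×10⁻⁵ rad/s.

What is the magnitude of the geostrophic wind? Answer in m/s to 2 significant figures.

Coriolis parameter at 51°N:
f = 2Ω sin φ = 2 × 7.29×10⁻⁵ × sin 51° = 1.13×10⁻⁴ s⁻¹
Component geostrophic relations (x east, y north):
u_g = −(1/(fρ)) ∂P/∂y,  v_g = (1/(fρ)) ∂P/∂x
u_g = −(−2.0×10⁻³)/(1.13×10⁻⁴ × 1.16) = 15.2 m/s;  v_g = (−0.60×10⁻³)/(1.13×10⁻⁴ × 1.16) = −4.56 m/s
|V_g| = √(u_g² + v_g²) = 15.9 m/s

16 m/s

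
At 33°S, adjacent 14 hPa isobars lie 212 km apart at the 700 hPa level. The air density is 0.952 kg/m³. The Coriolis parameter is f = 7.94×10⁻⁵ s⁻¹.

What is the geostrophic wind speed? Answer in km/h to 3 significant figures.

Pressure gradient: |∂P/∂n| = 1400 Pa / 212000 m = 6.60×10⁻³ Pa/m
Geostrophic balance (pressure-gradient force = Coriolis force):
V_g = (1/(fρ)) |∂P/∂n| = 6.60×10⁻³ / (7.94×10⁻⁵ × 0.952) = 87.4 m/s
Converting: 87.4 m/s × 3.6 = 315 km/h

315 km/h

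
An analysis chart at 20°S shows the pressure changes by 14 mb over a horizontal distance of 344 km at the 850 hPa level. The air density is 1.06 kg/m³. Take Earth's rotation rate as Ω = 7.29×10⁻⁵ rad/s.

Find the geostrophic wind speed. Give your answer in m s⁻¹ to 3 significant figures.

77.0 m s⁻¹

Coriolis parameter at 20°S:
f = 2Ω sin φ = 2 × 7.29×10⁻⁵ × sin 20° = 4.99×10⁻⁵ s⁻¹
Pressure gradient: |∂P/∂n| = 1400 Pa / 344000 m = 4.07×10⁻³ Pa/m
Geostrophic balance (pressure-gradient force = Coriolis force):
V_g = (1/(fρ)) |∂P/∂n| = 4.07×10⁻³ / (4.99×10⁻⁵ × 1.06) = 77.0 m/s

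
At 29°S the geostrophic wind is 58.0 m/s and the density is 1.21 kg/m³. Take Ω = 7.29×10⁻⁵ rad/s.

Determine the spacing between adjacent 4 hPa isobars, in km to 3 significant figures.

Coriolis parameter at 29°S:
f = 2Ω sin φ = 2 × 7.29×10⁻⁵ × sin 29° = 7.07×10⁻⁵ s⁻¹
Geostrophic balance rearranged: |∂P/∂n| = f ρ V_g
|∂P/∂n| = 7.07×10⁻⁵ × 1.21 × 58.0 = 4.96×10⁻³ Pa/m
Isobar spacing: Δn = ΔP/|∂P/∂n| = 400 Pa / 4.96×10⁻³ Pa/m = 80634 m ≈ 80.6 km

80.6 km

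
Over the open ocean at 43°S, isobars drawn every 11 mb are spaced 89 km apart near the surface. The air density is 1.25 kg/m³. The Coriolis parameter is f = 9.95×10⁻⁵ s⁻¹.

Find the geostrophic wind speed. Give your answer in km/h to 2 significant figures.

360 km/h

Pressure gradient: |∂P/∂n| = 1100 Pa / 89000 m = 1.24×10⁻² Pa/m
Geostrophic balance (pressure-gradient force = Coriolis force):
V_g = (1/(fρ)) |∂P/∂n| = 1.24×10⁻² / (9.95×10⁻⁵ × 1.25) = 99.4 m/s
Converting: 99.4 m/s × 3.6 = 360 km/h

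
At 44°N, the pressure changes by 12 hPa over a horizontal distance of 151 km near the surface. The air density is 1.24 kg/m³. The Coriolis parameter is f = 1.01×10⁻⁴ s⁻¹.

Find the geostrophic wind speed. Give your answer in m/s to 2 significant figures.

63 m/s

Pressure gradient: |∂P/∂n| = 1200 Pa / 151000 m = 7.95×10⁻³ Pa/m
Geostrophic balance (pressure-gradient force = Coriolis force):
V_g = (1/(fρ)) |∂P/∂n| = 7.95×10⁻³ / (1.01×10⁻⁴ × 1.24) = 63.5 m/s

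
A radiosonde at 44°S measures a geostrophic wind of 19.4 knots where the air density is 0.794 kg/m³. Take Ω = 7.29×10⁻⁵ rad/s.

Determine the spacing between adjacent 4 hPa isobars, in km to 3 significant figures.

498 km

Coriolis parameter at 44°S:
f = 2Ω sin φ = 2 × 7.29×10⁻⁵ × sin 44° = 1.01×10⁻⁴ s⁻¹
Wind speed in SI: 19.4 knots = 9.98 m/s
Geostrophic balance rearranged: |∂P/∂n| = f ρ V_g
|∂P/∂n| = 1.01×10⁻⁴ × 0.794 × 9.98 = 8.03×10⁻⁴ Pa/m
Isobar spacing: Δn = ΔP/|∂P/∂n| = 400 Pa / 8.03×10⁻⁴ Pa/m = 498392 m ≈ 498 km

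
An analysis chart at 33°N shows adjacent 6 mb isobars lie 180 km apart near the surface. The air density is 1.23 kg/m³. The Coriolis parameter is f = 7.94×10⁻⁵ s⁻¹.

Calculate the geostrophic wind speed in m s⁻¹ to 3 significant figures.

34.1 m s⁻¹

Pressure gradient: |∂P/∂n| = 600 Pa / 180000 m = 3.33×10⁻³ Pa/m
Geostrophic balance (pressure-gradient force = Coriolis force):
V_g = (1/(fρ)) |∂P/∂n| = 3.33×10⁻³ / (7.94×10⁻⁵ × 1.23) = 34.1 m/s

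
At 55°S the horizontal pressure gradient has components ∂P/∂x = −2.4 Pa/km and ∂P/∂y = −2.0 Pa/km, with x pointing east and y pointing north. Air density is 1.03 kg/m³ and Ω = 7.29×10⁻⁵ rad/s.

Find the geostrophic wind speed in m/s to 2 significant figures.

25 m/s

Coriolis parameter at 55°S:
f = 2Ω sin φ = 2 × 7.29×10⁻⁵ × sin 55° = 1.19×10⁻⁴ s⁻¹
In the Southern Hemisphere f is negative: f = −1.19×10⁻⁴ s⁻¹.
Component geostrophic relations (x east, y north):
u_g = −(1/(fρ)) ∂P/∂y,  v_g = (1/(fρ)) ∂P/∂x
u_g = −(−2.0×10⁻³)/(−1.19×10⁻⁴ × 1.03) = −16.3 m/s;  v_g = (−2.4×10⁻³)/(−1.19×10⁻⁴ × 1.03) = 19.5 m/s
|V_g| = √(u_g² + v_g²) = 25.4 m/s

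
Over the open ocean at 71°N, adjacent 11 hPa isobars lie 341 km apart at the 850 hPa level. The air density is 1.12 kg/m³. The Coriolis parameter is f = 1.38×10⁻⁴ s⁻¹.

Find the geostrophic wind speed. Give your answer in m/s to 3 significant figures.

Pressure gradient: |∂P/∂n| = 1100 Pa / 341000 m = 3.23×10⁻³ Pa/m
Geostrophic balance (pressure-gradient force = Coriolis force):
V_g = (1/(fρ)) |∂P/∂n| = 3.23×10⁻³ / (1.38×10⁻⁴ × 1.12) = 20.9 m/s

20.9 m/s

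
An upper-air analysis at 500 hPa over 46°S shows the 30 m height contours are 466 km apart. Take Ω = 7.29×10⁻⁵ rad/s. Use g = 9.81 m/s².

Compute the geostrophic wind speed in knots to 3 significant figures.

Coriolis parameter at 46°S:
f = 2Ω sin φ = 2 × 7.29×10⁻⁵ × sin 46° = 1.05×10⁻⁴ s⁻¹
Height gradient: |∂Z/∂n| = 30 m / 466000 m = 6.44×10⁻⁵
On a pressure surface, geostrophic balance gives V_g = (g/f)|∂Z/∂n|:
V_g = 9.81 × 6.44×10⁻⁵ / 1.05×10⁻⁴ = 6.02 m/s
Converting: 6.02 m/s × 1.944 = 11.7 knots

11.7 knots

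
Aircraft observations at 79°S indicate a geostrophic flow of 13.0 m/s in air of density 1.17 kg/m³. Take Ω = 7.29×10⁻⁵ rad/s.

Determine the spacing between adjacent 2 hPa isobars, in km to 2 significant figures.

Coriolis parameter at 79°S:
f = 2Ω sin φ = 2 × 7.29×10⁻⁵ × sin 79° = 1.43×10⁻⁴ s⁻¹
Geostrophic balance rearranged: |∂P/∂n| = f ρ V_g
|∂P/∂n| = 1.43×10⁻⁴ × 1.17 × 13.0 = 2.18×10⁻³ Pa/m
Isobar spacing: Δn = ΔP/|∂P/∂n| = 200 Pa / 2.18×10⁻³ Pa/m = 91875 m ≈ 92 km

92 km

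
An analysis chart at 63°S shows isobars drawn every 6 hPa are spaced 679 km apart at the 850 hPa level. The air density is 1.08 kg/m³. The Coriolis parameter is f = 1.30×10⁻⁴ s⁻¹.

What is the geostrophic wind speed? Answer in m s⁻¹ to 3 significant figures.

Pressure gradient: |∂P/∂n| = 600 Pa / 679000 m = 8.84×10⁻⁴ Pa/m
Geostrophic balance (pressure-gradient force = Coriolis force):
V_g = (1/(fρ)) |∂P/∂n| = 8.84×10⁻⁴ / (1.30×10⁻⁴ × 1.08) = 6.29 m/s

6.29 m s⁻¹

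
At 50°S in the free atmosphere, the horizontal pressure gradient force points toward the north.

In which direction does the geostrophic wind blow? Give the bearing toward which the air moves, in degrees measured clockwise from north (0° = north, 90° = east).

270°

The pressure-gradient force points toward the north (bearing 000°).
Geostrophic balance: in the Southern Hemisphere the Coriolis force deflects motion to the left, so the geostrophic wind blows 90° to the left of the pressure-gradient force (low pressure on the right).
Rotating 000° by 90° counterclockwise gives 270° — the wind blows toward the west.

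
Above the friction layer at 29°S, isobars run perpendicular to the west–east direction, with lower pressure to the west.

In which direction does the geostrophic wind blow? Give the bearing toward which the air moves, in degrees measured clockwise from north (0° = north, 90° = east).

180°

The pressure-gradient force points toward the west (bearing 270°).
Geostrophic balance: in the Southern Hemisphere the Coriolis force deflects motion to the left, so the geostrophic wind blows 90° to the left of the pressure-gradient force (low pressure on the right).
Rotating 270° by 90° counterclockwise gives 180° — the wind blows toward the south.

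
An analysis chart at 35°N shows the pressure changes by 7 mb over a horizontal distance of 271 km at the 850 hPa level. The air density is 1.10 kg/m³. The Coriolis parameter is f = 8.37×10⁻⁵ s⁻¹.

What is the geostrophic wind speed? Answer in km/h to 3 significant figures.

Pressure gradient: |∂P/∂n| = 700 Pa / 271000 m = 2.58×10⁻³ Pa/m
Geostrophic balance (pressure-gradient force = Coriolis force):
V_g = (1/(fρ)) |∂P/∂n| = 2.58×10⁻³ / (8.37×10⁻⁵ × 1.10) = 28.1 m/s
Converting: 28.1 m/s × 3.6 = 101 km/h

101 km/h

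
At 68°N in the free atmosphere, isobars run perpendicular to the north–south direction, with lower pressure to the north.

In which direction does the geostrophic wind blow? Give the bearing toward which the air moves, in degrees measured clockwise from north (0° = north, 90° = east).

The pressure-gradient force points toward the north (bearing 000°).
Geostrophic balance: in the Northern Hemisphere the Coriolis force deflects motion to the right, so the geostrophic wind blows 90° to the right of the pressure-gradient force (low pressure on the left).
Rotating 000° by 90° clockwise gives 090° — the wind blows toward the east.

090°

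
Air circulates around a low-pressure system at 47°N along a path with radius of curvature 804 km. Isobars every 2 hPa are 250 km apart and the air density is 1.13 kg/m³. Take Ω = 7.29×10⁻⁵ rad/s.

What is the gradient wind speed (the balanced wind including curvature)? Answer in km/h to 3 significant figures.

22.3 km/h

Coriolis parameter at 47°N:
f = 2Ω sin φ = 2 × 7.29×10⁻⁵ × sin 47° = 1.07×10⁻⁴ s⁻¹
Pressure gradient: |∂P/∂n| = 200 Pa / 250000 m = 8.00×10⁻⁴ Pa/m
Geostrophic speed: V_g = |∂P/∂n|/(fρ) = 8.00×10⁻⁴/(1.07×10⁻⁴ × 1.13) = 6.64 m/s
Around a low, centrifugal force acts outward with Coriolis, so pressure-gradient force balances both:
(1/ρ)|∂P/∂n| = fV + V²/R  →  V² + fR·V − fR·V_g = 0
With fR = 1.07×10⁻⁴ × 804×10³ m = 85.7 m/s:
V = [−fR + √((fR)² + 4 fR V_g)]/2 = [−85.7 + √(85.7² + 4×85.7×6.64)]/2 = 6.19 m/s
Subgeostrophic (V < V_g = 6.64 m/s), as expected around a low.
Converting: 6.19 m/s × 3.6 = 22.3 km/h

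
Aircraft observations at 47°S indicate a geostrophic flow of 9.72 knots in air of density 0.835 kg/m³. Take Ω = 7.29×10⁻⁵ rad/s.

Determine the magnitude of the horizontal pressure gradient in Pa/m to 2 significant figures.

Coriolis parameter at 47°S:
f = 2Ω sin φ = 2 × 7.29×10⁻⁵ × sin 47° = 1.07×10⁻⁴ s⁻¹
Wind speed in SI: 9.72 knots = 5.00 m/s
Geostrophic balance rearranged: |∂P/∂n| = f ρ V_g
|∂P/∂n| = 1.07×10⁻⁴ × 0.835 × 5.00 = 4.45×10⁻⁴ Pa/m

4.5×10⁻⁴ Pa/m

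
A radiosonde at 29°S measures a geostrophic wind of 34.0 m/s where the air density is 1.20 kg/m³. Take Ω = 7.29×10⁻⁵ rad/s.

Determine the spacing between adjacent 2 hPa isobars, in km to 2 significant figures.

Coriolis parameter at 29°S:
f = 2Ω sin φ = 2 × 7.29×10⁻⁵ × sin 29° = 7.07×10⁻⁵ s⁻¹
Geostrophic balance rearranged: |∂P/∂n| = f ρ V_g
|∂P/∂n| = 7.07×10⁻⁵ × 1.20 × 34.0 = 2.88×10⁻³ Pa/m
Isobar spacing: Δn = ΔP/|∂P/∂n| = 200 Pa / 2.88×10⁻³ Pa/m = 69349 m ≈ 69 km

69 km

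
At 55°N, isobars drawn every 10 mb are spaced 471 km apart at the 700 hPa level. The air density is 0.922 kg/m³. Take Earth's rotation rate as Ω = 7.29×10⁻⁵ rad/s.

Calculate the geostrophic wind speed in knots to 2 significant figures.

37 knots

Coriolis parameter at 55°N:
f = 2Ω sin φ = 2 × 7.29×10⁻⁵ × sin 55° = 1.19×10⁻⁴ s⁻¹
Pressure gradient: |∂P/∂n| = 1000 Pa / 471000 m = 2.12×10⁻³ Pa/m
Geostrophic balance (pressure-gradient force = Coriolis force):
V_g = (1/(fρ)) |∂P/∂n| = 2.12×10⁻³ / (1.19×10⁻⁴ × 0.922) = 19.3 m/s
Converting: 19.3 m/s × 1.944 = 37 knots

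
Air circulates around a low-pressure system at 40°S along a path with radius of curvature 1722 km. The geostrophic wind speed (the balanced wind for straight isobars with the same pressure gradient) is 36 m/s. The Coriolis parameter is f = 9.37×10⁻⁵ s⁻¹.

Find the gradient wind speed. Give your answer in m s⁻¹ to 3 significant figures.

30.3 m s⁻¹

Around a low, centrifugal force acts outward with Coriolis, so pressure-gradient force balances both:
(1/ρ)|∂P/∂n| = fV + V²/R  →  V² + fR·V − fR·V_g = 0
With fR = 9.37×10⁻⁵ × 1722×10³ m = 161 m/s:
V = [−fR + √((fR)² + 4 fR V_g)]/2 = [−161 + √(161² + 4×161×36)]/2 = 30.3 m/s
Subgeostrophic (V < V_g = 36 m/s), as expected around a low.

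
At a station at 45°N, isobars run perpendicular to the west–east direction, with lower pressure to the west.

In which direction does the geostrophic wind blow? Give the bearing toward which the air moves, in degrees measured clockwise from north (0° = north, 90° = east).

The pressure-gradient force points toward the west (bearing 270°).
Geostrophic balance: in the Northern Hemisphere the Coriolis force deflects motion to the right, so the geostrophic wind blows 90° to the right of the pressure-gradient force (low pressure on the left).
Rotating 270° by 90° clockwise gives 000° — the wind blows toward the north.

000°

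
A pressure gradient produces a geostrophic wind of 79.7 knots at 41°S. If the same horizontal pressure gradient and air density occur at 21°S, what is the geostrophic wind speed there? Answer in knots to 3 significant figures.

With the same pressure gradient and density, V_g ∝ 1/f ∝ 1/sin φ.
V₂ = V₁ · sin φ₁ / sin φ₂ = 79.7 × sin 41° / sin 21°
V₂ = 79.7 × 0.6561/0.3584 = 146 knots

146 knots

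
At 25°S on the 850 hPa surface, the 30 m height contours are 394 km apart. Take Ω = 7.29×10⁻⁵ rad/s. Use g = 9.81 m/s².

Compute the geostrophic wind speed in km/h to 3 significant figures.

Coriolis parameter at 25°S:
f = 2Ω sin φ = 2 × 7.29×10⁻⁵ × sin 25° = 6.16×10⁻⁵ s⁻¹
Height gradient: |∂Z/∂n| = 30 m / 394000 m = 7.61×10⁻⁵
On a pressure surface, geostrophic balance gives V_g = (g/f)|∂Z/∂n|:
V_g = 9.81 × 7.61×10⁻⁵ / 6.16×10⁻⁵ = 12.1 m/s
Converting: 12.1 m/s × 3.6 = 43.6 km/h

43.6 km/h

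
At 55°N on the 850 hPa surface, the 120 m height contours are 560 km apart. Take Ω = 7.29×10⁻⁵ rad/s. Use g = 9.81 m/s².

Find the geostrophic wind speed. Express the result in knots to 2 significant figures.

34 knots

Coriolis parameter at 55°N:
f = 2Ω sin φ = 2 × 7.29×10⁻⁵ × sin 55° = 1.19×10⁻⁴ s⁻¹
Height gradient: |∂Z/∂n| = 120 m / 560000 m = 2.14×10⁻⁴
On a pressure surface, geostrophic balance gives V_g = (g/f)|∂Z/∂n|:
V_g = 9.81 × 2.14×10⁻⁴ / 1.19×10⁻⁴ = 17.6 m/s
Converting: 17.6 m/s × 1.944 = 34 knots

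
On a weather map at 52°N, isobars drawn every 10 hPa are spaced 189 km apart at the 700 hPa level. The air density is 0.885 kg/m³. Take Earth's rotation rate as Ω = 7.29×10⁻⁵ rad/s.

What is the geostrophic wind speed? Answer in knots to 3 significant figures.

Coriolis parameter at 52°N:
f = 2Ω sin φ = 2 × 7.29×10⁻⁵ × sin 52° = 1.15×10⁻⁴ s⁻¹
Pressure gradient: |∂P/∂n| = 1000 Pa / 189000 m = 5.29×10⁻³ Pa/m
Geostrophic balance (pressure-gradient force = Coriolis force):
V_g = (1/(fρ)) |∂P/∂n| = 5.29×10⁻³ / (1.15×10⁻⁴ × 0.885) = 52.0 m/s
Converting: 52.0 m/s × 1.944 = 101 knots

101 knots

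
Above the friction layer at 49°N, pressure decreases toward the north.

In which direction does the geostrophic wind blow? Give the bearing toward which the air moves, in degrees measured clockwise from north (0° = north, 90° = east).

The pressure-gradient force points toward the north (bearing 000°).
Geostrophic balance: in the Northern Hemisphere the Coriolis force deflects motion to the right, so the geostrophic wind blows 90° to the right of the pressure-gradient force (low pressure on the left).
Rotating 000° by 90° clockwise gives 090° — the wind blows toward the east.

090°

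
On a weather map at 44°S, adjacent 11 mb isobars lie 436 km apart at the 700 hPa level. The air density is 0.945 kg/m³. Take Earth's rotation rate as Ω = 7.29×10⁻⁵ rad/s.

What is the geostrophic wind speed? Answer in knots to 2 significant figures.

51 knots

Coriolis parameter at 44°S:
f = 2Ω sin φ = 2 × 7.29×10⁻⁵ × sin 44° = 1.01×10⁻⁴ s⁻¹
Pressure gradient: |∂P/∂n| = 1100 Pa / 436000 m = 2.52×10⁻³ Pa/m
Geostrophic balance (pressure-gradient force = Coriolis force):
V_g = (1/(fρ)) |∂P/∂n| = 2.52×10⁻³ / (1.01×10⁻⁴ × 0.945) = 26.4 m/s
Converting: 26.4 m/s × 1.944 = 51 knots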